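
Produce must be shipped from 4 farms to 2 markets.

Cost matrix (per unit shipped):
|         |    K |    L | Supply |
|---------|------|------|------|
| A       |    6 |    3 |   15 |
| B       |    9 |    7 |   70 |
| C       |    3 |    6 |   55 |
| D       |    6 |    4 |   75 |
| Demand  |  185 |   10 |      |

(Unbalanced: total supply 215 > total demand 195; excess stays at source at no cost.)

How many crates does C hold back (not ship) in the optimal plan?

0

Minimum-cost shipments:
  A->K: 5 crates
  A->L: 10 crates
  B->K: 50 crates
  C->K: 55 crates
  D->K: 75 crates
Total cost = 1125.
C ships 55 of its 55, leaving 0.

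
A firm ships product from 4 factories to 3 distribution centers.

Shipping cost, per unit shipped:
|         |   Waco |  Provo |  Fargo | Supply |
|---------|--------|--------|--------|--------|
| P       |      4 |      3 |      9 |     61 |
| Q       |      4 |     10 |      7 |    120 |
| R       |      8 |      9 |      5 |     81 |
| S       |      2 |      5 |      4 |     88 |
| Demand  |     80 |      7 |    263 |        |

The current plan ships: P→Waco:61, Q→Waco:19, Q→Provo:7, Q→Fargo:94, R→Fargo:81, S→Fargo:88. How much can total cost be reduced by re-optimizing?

49

Current plan cost = 61·4 + 19·4 + 7·10 + 94·7 + 81·5 + 88·4 = 1805.
Optimal plan:
  P to Waco: 54 × 4 = 216
  P to Provo: 7 × 3 = 21
  Q to Waco: 26 × 4 = 104
  Q to Fargo: 94 × 7 = 658
  R to Fargo: 81 × 5 = 405
  S to Fargo: 88 × 4 = 352
Optimal cost = 1756.
Saving = 1805 − 1756 = 49.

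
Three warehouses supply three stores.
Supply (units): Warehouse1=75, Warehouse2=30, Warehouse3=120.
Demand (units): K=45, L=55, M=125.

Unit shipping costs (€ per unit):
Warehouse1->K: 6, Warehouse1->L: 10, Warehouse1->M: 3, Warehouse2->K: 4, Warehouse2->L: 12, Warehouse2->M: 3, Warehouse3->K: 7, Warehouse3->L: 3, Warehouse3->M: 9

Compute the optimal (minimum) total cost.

975

One minimum-cost allocation:
  Warehouse1→M: 75 × €3 = €225
  Warehouse2→M: 30 × €3 = €90
  Warehouse3→K: 45 × €7 = €315
  Warehouse3→L: 55 × €3 = €165
  Warehouse3→M: 20 × €9 = €180
Total = 225 + 90 + 315 + 165 + 180 = €975.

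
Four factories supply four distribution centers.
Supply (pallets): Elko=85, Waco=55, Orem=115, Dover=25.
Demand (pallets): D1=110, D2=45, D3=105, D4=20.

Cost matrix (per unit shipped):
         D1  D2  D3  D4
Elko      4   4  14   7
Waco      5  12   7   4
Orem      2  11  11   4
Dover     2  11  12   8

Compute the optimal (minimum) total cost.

Optimal allocation:
  Elko->D1: 40 × 4 = 160
  Elko->D2: 45 × 4 = 180
  Waco->D3: 55 × 7 = 385
  Orem->D1: 45 × 2 = 90
  Orem->D3: 50 × 11 = 550
  Orem->D4: 20 × 4 = 80
  Dover->D1: 25 × 2 = 50
Total = 160 + 180 + 385 + 90 + 550 + 80 + 50 = 1495.
(Supply check: Elko ships 85; Waco ships 55; Orem ships 115; Dover ships 25.)

1495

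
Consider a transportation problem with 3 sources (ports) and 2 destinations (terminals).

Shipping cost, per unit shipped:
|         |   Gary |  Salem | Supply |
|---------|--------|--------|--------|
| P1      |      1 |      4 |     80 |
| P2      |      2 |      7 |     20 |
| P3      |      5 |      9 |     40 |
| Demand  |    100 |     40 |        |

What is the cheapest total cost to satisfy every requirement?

440

A cheapest plan:
  P1–Gary: 40 × 1 = 40
  P1–Salem: 40 × 4 = 160
  P2–Gary: 20 × 2 = 40
  P3–Gary: 40 × 5 = 200
Total = 40 + 160 + 40 + 200 = 440.
(Supply check: P1 ships 80; P2 ships 20; P3 ships 40.)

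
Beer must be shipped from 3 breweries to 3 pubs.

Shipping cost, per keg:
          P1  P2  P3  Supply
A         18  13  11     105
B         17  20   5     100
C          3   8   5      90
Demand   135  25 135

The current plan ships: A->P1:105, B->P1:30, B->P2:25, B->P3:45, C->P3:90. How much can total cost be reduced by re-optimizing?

Current plan cost = 105·18 + 30·17 + 25·20 + 45·5 + 90·5 = 3575.
Optimal plan:
  A to P1: 45 × 18 = 810
  A to P2: 25 × 13 = 325
  A to P3: 35 × 11 = 385
  B to P3: 100 × 5 = 500
  C to P1: 90 × 3 = 270
Optimal cost = 2290.
Saving = 3575 − 2290 = 1285.

1285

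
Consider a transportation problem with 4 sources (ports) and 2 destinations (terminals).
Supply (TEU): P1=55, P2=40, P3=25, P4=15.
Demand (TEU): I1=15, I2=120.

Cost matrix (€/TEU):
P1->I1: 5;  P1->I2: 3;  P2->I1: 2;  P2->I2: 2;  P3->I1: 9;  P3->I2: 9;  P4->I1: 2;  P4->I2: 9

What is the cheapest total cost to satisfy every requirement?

500

A cheapest plan:
  P1 to I2: 55 × €3 = €165
  P2 to I2: 40 × €2 = €80
  P3 to I2: 25 × €9 = €225
  P4 to I1: 15 × €2 = €30
Total = 165 + 80 + 225 + 30 = €500.
(Supply check: P1 ships 55; P2 ships 40; P3 ships 25; P4 ships 15.)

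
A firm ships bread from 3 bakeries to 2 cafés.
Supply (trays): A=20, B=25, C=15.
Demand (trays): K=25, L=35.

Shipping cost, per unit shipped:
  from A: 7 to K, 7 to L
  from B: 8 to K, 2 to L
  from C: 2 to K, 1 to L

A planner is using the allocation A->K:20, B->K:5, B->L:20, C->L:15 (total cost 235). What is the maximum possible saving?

25

Current plan cost = 20·7 + 5·8 + 20·2 + 15·1 = 235.
Optimal plan:
  A->K: 20 × 7 = 140
  B->L: 25 × 2 = 50
  C->K: 5 × 2 = 10
  C->L: 10 × 1 = 10
Optimal cost = 210.
Saving = 235 − 210 = 25.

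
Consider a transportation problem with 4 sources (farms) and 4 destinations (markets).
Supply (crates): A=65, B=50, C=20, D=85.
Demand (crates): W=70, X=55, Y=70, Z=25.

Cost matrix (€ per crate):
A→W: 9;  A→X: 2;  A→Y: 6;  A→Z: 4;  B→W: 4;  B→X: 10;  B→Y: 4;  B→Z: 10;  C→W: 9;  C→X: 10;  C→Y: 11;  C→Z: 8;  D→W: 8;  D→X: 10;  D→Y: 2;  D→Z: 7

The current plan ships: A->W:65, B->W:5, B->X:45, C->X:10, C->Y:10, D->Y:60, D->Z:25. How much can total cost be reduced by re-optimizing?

Current plan cost = 65·9 + 5·4 + 45·10 + 10·10 + 10·11 + 60·2 + 25·7 = €1560.
Optimal plan:
  A->X: 55 × €2 = €110
  A->Z: 10 × €4 = €40
  B->W: 50 × €4 = €200
  C->W: 20 × €9 = €180
  D->Y: 70 × €2 = €140
  D->Z: 15 × €7 = €105
Optimal cost = €775.
Saving = 1560 − 775 = €785.

785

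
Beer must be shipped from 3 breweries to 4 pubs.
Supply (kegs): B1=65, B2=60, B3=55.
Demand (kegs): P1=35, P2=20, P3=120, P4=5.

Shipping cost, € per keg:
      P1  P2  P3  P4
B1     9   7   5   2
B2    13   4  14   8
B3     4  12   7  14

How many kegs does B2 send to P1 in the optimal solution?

0

The minimum-cost plan:
  B1 to P3: 65 × €5 = €325
  B2 to P2: 20 × €4 = €80
  B2 to P3: 35 × €14 = €490
  B2 to P4: 5 × €8 = €40
  B3 to P1: 35 × €4 = €140
  B3 to P3: 20 × €7 = €140
Total cost = €1215.
The route B2→P1 is not used.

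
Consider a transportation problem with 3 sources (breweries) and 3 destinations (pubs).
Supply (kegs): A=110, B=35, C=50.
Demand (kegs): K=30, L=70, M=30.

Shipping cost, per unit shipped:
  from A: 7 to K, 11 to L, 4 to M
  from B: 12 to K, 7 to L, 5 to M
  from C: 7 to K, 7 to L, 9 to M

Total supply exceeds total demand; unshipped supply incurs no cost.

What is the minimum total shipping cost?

An optimal shipping plan:
  A→K: 15 × 7 = 105
  A→M: 30 × 4 = 120
  B→L: 35 × 7 = 245
  C→K: 15 × 7 = 105
  C→L: 35 × 7 = 245
Total = 105 + 120 + 245 + 105 + 245 = 820.

820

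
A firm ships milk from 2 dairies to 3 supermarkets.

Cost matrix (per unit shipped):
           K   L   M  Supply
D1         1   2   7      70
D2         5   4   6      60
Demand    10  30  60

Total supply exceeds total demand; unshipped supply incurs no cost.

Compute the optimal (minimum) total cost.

430

Optimal allocation:
  D1 to K: 10 × 1 = 10
  D1 to L: 30 × 2 = 60
  D2 to M: 60 × 6 = 360
Total = 10 + 60 + 360 = 430.
(Supply check: D1 ships 40; D2 ships 60.)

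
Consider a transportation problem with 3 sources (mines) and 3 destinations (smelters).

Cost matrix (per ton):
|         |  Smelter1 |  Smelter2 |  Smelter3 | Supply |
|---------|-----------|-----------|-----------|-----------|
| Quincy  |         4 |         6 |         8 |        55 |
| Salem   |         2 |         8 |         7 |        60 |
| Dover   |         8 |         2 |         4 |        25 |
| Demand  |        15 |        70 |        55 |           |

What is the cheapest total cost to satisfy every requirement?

745

Optimal allocation:
  Quincy to Smelter2: 45 × 6 = 270
  Quincy to Smelter3: 10 × 8 = 80
  Salem to Smelter1: 15 × 2 = 30
  Salem to Smelter3: 45 × 7 = 315
  Dover to Smelter2: 25 × 2 = 50
Total = 270 + 80 + 30 + 315 + 50 = 745.
(Supply check: Quincy ships 55; Salem ships 60; Dover ships 25.)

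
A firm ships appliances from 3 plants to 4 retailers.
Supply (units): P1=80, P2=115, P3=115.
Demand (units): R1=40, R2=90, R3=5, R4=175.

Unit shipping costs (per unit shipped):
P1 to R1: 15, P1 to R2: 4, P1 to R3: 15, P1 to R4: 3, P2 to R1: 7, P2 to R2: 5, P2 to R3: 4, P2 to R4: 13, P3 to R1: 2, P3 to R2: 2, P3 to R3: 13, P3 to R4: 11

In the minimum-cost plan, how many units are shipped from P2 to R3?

Optimal shipments:
  P1->R4: 80 × 3 = 240
  P2->R2: 15 × 5 = 75
  P2->R3: 5 × 4 = 20
  P2->R4: 95 × 13 = 1235
  P3->R1: 40 × 2 = 80
  P3->R2: 75 × 2 = 150
Total cost = 1800.
So P2→R3 carries 5 units.

5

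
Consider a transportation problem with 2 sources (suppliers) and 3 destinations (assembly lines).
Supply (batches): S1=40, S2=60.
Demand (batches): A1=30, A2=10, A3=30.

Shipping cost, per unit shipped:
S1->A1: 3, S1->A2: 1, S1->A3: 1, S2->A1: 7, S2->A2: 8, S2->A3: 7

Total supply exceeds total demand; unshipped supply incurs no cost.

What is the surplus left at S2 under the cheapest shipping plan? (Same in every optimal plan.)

30

Minimum-cost shipments:
  S1 to A2: 10 × 1 = 10
  S1 to A3: 30 × 1 = 30
  S2 to A1: 30 × 7 = 210
Total cost = 250.
S2 ships 30 of its 60, leaving 30.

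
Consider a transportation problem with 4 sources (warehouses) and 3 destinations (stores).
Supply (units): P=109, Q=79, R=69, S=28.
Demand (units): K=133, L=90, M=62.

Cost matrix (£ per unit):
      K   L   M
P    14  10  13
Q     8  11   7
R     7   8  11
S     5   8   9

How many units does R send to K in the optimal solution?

The minimum-cost plan:
  P->L: 90 units
  P->M: 19 units
  Q->K: 36 units
  Q->M: 43 units
  R->K: 69 units
  S->K: 28 units
Total cost = £2359.
So R→K carries 69 units.

69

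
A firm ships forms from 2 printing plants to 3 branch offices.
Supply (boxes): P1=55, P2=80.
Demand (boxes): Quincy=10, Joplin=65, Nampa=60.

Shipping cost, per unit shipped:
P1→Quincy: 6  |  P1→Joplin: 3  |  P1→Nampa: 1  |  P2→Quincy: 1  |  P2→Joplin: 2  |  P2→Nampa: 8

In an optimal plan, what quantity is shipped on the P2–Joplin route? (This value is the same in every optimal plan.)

65

Solving gives:
  P1→Nampa: 55 × 1 = 55
  P2→Quincy: 10 × 1 = 10
  P2→Joplin: 65 × 2 = 130
  P2→Nampa: 5 × 8 = 40
Total cost = 235.
So P2→Joplin carries 65 boxes.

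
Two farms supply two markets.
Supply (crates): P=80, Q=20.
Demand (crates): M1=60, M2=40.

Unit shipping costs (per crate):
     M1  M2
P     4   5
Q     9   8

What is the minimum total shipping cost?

500

An optimal shipping plan:
  P→M1: 60 × 4 = 240
  P→M2: 20 × 5 = 100
  Q→M2: 20 × 8 = 160
Total = 240 + 100 + 160 = 500.
(Supply check: P ships 80; Q ships 20.)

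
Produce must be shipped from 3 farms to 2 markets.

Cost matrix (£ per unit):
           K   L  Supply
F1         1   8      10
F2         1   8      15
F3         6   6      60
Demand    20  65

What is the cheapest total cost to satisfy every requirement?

One minimum-cost allocation:
  F1–K: 10 × £1 = £10
  F2–K: 10 × £1 = £10
  F2–L: 5 × £8 = £40
  F3–L: 60 × £6 = £360
Total = 10 + 10 + 40 + 360 = £420.

420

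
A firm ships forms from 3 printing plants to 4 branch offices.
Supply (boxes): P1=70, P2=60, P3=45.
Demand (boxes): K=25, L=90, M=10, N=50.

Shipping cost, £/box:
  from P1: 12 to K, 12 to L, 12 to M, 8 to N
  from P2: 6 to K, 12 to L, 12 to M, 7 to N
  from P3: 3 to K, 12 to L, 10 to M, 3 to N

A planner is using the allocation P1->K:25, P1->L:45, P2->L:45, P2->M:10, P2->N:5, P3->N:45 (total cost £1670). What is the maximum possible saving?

150

Current plan cost = 25·12 + 45·12 + 45·12 + 10·12 + 5·7 + 45·3 = £1670.
Optimal plan:
  P1→L: 70 × £12 = £840
  P2→K: 25 × £6 = £150
  P2→L: 20 × £12 = £240
  P2→M: 10 × £12 = £120
  P2→N: 5 × £7 = £35
  P3→N: 45 × £3 = £135
Optimal cost = £1520.
Saving = 1670 − 1520 = £150.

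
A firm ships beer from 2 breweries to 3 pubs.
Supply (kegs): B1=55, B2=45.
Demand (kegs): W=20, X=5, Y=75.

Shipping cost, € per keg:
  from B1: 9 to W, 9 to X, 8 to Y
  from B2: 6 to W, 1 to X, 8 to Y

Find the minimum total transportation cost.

725

Optimal allocation:
  B1 to Y: 55 × €8 = €440
  B2 to W: 20 × €6 = €120
  B2 to X: 5 × €1 = €5
  B2 to Y: 20 × €8 = €160
Total = 440 + 120 + 5 + 160 = €725.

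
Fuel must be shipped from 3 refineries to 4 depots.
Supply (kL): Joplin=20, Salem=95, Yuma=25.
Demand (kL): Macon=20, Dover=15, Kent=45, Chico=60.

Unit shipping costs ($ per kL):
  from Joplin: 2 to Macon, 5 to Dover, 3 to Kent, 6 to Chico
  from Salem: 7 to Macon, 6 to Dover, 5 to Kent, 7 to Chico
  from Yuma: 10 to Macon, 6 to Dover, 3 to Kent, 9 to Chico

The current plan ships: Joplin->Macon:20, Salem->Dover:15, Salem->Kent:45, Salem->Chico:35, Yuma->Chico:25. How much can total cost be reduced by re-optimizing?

Current plan cost = 20·2 + 15·6 + 45·5 + 35·7 + 25·9 = $825.
Optimal plan:
  Joplin→Macon: 20 kL
  Salem→Dover: 15 kL
  Salem→Kent: 20 kL
  Salem→Chico: 60 kL
  Yuma→Kent: 25 kL
Optimal cost = $725.
Saving = 825 − 725 = $100.

100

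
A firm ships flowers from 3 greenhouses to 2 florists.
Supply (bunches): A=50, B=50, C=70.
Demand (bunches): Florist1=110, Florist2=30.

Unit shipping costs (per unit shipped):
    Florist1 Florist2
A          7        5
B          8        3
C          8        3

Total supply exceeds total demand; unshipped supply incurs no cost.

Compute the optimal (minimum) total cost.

Optimal allocation:
  A–Florist1: 50 × 7 = 350
  B–Florist1: 20 × 8 = 160
  C–Florist1: 40 × 8 = 320
  C–Florist2: 30 × 3 = 90
Total = 350 + 160 + 320 + 90 = 920.

920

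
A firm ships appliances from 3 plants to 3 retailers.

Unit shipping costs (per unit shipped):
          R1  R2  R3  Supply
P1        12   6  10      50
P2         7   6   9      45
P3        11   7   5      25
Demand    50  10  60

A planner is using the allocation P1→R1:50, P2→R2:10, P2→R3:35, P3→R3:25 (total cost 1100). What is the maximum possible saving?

Current plan cost = 50·12 + 10·6 + 35·9 + 25·5 = 1100.
Optimal plan:
  P1->R1: 5 × 12 = 60
  P1->R2: 10 × 6 = 60
  P1->R3: 35 × 10 = 350
  P2->R1: 45 × 7 = 315
  P3->R3: 25 × 5 = 125
Optimal cost = 910.
Saving = 1100 − 910 = 190.

190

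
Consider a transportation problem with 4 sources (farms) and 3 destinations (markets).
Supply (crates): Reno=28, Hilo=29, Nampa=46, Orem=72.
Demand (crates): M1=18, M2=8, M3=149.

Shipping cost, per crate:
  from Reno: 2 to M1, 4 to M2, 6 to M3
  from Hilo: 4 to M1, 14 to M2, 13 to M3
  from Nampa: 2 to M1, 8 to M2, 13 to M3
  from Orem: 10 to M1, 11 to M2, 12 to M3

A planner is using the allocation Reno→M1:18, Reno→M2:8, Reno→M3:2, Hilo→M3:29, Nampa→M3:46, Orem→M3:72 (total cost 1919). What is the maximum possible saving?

150

Current plan cost = 18·2 + 8·4 + 2·6 + 29·13 + 46·13 + 72·12 = 1919.
Optimal plan:
  Reno→M3: 28 × 6 = 168
  Hilo→M3: 29 × 13 = 377
  Nampa→M1: 18 × 2 = 36
  Nampa→M2: 8 × 8 = 64
  Nampa→M3: 20 × 13 = 260
  Orem→M3: 72 × 12 = 864
Optimal cost = 1769.
Saving = 1919 − 1769 = 150.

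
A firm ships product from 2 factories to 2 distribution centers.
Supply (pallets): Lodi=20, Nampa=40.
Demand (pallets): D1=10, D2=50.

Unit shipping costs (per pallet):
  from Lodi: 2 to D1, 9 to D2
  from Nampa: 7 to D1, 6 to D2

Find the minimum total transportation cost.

An optimal shipping plan:
  Lodi->D1: 10 × 2 = 20
  Lodi->D2: 10 × 9 = 90
  Nampa->D2: 40 × 6 = 240
Total = 20 + 90 + 240 = 350.

350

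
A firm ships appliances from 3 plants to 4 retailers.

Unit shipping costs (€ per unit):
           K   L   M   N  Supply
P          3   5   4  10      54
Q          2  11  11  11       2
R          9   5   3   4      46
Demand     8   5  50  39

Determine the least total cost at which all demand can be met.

Optimal allocation:
  P–K: 6 units
  P–L: 5 units
  P–M: 43 units
  Q–K: 2 units
  R–M: 7 units
  R–N: 39 units
Total cost = €396.

396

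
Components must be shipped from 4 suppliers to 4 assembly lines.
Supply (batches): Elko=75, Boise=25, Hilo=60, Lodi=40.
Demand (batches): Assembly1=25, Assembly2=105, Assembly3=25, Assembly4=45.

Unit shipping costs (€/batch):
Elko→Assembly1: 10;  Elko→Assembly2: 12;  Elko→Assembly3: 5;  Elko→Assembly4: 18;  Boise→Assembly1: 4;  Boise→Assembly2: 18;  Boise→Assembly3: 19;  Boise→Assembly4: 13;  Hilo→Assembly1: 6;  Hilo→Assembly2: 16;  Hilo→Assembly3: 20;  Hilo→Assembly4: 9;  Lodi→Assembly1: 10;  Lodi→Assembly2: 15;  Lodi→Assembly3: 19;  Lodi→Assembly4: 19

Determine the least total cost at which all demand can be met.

A cheapest plan:
  Elko→Assembly2: 50 × €12 = €600
  Elko→Assembly3: 25 × €5 = €125
  Boise→Assembly1: 25 × €4 = €100
  Hilo→Assembly2: 15 × €16 = €240
  Hilo→Assembly4: 45 × €9 = €405
  Lodi→Assembly2: 40 × €15 = €600
Total = 600 + 125 + 100 + 240 + 405 + 600 = €2070.

2070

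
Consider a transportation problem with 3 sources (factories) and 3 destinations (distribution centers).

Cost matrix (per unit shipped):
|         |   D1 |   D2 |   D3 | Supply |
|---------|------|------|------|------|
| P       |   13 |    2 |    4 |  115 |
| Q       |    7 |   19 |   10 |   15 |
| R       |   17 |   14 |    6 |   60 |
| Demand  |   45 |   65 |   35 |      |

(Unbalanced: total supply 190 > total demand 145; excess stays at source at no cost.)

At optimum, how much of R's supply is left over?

45

Minimum-cost shipments:
  P→D1: 30 × 13 = 390
  P→D2: 65 × 2 = 130
  P→D3: 20 × 4 = 80
  Q→D1: 15 × 7 = 105
  R→D3: 15 × 6 = 90
Total cost = 795.
R ships 15 of its 60, leaving 45.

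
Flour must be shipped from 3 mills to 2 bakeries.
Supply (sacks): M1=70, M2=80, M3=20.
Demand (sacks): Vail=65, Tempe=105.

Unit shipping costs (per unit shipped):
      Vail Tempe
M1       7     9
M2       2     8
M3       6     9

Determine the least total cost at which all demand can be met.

A cheapest plan:
  M1->Tempe: 70 × 9 = 630
  M2->Vail: 65 × 2 = 130
  M2->Tempe: 15 × 8 = 120
  M3->Tempe: 20 × 9 = 180
Total = 630 + 130 + 120 + 180 = 1060.
(Supply check: M1 ships 70; M2 ships 80; M3 ships 20.)

1060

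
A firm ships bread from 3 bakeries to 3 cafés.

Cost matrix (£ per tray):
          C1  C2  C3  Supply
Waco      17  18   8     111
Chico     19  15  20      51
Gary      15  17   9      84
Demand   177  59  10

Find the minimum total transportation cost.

An optimal shipping plan:
  Waco->C1: 93 trays
  Waco->C2: 8 trays
  Waco->C3: 10 trays
  Chico->C2: 51 trays
  Gary->C1: 84 trays
Total cost = £3830.

3830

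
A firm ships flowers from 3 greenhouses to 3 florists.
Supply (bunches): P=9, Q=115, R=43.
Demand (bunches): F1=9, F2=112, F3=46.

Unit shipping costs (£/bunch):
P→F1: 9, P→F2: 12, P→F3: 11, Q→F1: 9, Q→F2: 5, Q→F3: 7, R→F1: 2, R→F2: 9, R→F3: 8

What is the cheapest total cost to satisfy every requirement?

A cheapest plan:
  P->F3: 9 × £11 = £99
  Q->F2: 112 × £5 = £560
  Q->F3: 3 × £7 = £21
  R->F1: 9 × £2 = £18
  R->F3: 34 × £8 = £272
Total = 99 + 560 + 21 + 18 + 272 = £970.

970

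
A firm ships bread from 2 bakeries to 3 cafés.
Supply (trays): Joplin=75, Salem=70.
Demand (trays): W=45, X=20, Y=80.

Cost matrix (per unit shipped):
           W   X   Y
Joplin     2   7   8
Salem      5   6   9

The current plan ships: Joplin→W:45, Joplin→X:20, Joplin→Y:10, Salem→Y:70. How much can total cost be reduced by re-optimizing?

40

Current plan cost = 45·2 + 20·7 + 10·8 + 70·9 = 940.
Optimal plan:
  Joplin→W: 45 × 2 = 90
  Joplin→Y: 30 × 8 = 240
  Salem→X: 20 × 6 = 120
  Salem→Y: 50 × 9 = 450
Optimal cost = 900.
Saving = 940 − 900 = 40.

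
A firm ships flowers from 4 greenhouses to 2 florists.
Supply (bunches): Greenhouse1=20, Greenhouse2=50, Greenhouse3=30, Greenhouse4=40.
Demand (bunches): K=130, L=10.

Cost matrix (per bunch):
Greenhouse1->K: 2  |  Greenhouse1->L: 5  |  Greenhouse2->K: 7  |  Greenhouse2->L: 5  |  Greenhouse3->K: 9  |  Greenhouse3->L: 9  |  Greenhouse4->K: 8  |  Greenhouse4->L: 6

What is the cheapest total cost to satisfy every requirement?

One minimum-cost allocation:
  Greenhouse1 to K: 20 × 2 = 40
  Greenhouse2 to K: 50 × 7 = 350
  Greenhouse3 to K: 30 × 9 = 270
  Greenhouse4 to K: 30 × 8 = 240
  Greenhouse4 to L: 10 × 6 = 60
Total = 40 + 350 + 270 + 240 + 60 = 960.

960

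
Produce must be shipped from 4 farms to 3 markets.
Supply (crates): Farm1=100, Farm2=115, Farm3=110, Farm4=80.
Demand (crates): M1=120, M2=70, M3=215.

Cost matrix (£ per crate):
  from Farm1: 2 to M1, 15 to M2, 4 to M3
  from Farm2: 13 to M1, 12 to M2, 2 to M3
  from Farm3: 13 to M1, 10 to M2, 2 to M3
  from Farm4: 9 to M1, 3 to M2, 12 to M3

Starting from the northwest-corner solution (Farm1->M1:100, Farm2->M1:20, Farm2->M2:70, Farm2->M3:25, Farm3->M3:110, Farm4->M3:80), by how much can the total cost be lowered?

Current plan cost = 100·2 + 20·13 + 70·12 + 25·2 + 110·2 + 80·12 = £2530.
Optimal plan:
  Farm1→M1: 100 × £2 = £200
  Farm2→M3: 115 × £2 = £230
  Farm3→M1: 10 × £13 = £130
  Farm3→M3: 100 × £2 = £200
  Farm4→M1: 10 × £9 = £90
  Farm4→M2: 70 × £3 = £210
Optimal cost = £1060.
Saving = 2530 − 1060 = £1470.

1470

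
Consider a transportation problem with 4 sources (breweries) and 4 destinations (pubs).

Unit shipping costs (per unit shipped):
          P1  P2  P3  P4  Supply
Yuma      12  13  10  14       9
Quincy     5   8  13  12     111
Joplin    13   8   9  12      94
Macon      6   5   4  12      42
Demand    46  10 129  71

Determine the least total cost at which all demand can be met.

2122

One minimum-cost allocation:
  Yuma->P3: 9 × 10 = 90
  Quincy->P1: 46 × 5 = 230
  Quincy->P4: 65 × 12 = 780
  Joplin->P2: 10 × 8 = 80
  Joplin->P3: 78 × 9 = 702
  Joplin->P4: 6 × 12 = 72
  Macon->P3: 42 × 4 = 168
Total = 90 + 230 + 780 + 80 + 702 + 72 + 168 = 2122.
(Supply check: Yuma ships 9; Quincy ships 111; Joplin ships 94; Macon ships 42.)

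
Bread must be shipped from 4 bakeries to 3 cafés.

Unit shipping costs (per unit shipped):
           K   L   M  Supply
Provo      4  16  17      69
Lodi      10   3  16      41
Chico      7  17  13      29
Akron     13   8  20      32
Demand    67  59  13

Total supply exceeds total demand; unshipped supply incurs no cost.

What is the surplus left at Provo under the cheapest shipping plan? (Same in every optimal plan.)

2

An optimal plan:
  Provo->K: 67 × 4 = 268
  Lodi->L: 41 × 3 = 123
  Chico->M: 13 × 13 = 169
  Akron->L: 18 × 8 = 144
Total cost = 704.
Provo ships 67 of its 69, leaving 2.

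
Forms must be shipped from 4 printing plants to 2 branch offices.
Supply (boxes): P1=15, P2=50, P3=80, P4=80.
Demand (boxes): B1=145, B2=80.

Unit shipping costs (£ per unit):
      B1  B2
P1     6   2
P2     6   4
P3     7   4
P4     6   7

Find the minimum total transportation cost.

1175

A cheapest plan:
  P1–B2: 15 × £2 = £30
  P2–B1: 50 × £6 = £300
  P3–B1: 15 × £7 = £105
  P3–B2: 65 × £4 = £260
  P4–B1: 80 × £6 = £480
Total = 30 + 300 + 105 + 260 + 480 = £1175.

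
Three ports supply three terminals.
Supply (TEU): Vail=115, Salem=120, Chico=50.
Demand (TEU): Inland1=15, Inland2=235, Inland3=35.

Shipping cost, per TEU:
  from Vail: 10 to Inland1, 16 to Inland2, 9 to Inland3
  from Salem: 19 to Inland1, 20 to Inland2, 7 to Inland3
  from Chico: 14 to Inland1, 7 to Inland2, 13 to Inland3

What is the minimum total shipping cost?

4045

Optimal allocation:
  Vail->Inland1: 15 × 10 = 150
  Vail->Inland2: 100 × 16 = 1600
  Salem->Inland2: 85 × 20 = 1700
  Salem->Inland3: 35 × 7 = 245
  Chico->Inland2: 50 × 7 = 350
Total = 150 + 1600 + 1700 + 245 + 350 = 4045.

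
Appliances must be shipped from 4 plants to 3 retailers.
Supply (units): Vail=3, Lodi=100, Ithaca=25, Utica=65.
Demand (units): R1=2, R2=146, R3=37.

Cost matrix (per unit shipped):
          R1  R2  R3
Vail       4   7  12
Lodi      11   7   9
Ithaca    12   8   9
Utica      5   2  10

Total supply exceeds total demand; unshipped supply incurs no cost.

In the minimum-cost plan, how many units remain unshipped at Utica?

0

Minimum-cost shipments:
  Vail->R1: 2 units
  Vail->R2: 1 units
  Lodi->R2: 80 units
  Lodi->R3: 12 units
  Ithaca->R3: 25 units
  Utica->R2: 65 units
Total cost = 1038.
Utica ships 65 of its 65, leaving 0.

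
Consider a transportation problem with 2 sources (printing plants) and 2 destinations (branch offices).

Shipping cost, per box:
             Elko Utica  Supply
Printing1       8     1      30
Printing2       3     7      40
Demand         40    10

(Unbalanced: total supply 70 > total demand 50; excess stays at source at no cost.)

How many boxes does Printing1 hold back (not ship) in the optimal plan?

An optimal plan:
  Printing1→Utica: 10 × 1 = 10
  Printing2→Elko: 40 × 3 = 120
Total cost = 130.
Printing1 ships 10 of its 30, leaving 20.

20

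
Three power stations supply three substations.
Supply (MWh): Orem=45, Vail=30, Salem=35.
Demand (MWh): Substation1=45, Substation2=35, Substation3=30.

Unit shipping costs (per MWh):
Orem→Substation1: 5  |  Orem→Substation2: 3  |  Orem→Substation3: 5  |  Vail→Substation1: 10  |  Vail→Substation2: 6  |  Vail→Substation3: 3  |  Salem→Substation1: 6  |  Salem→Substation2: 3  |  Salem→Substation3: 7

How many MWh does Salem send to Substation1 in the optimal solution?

Optimal shipments:
  Orem->Substation1: 45 MWh
  Vail->Substation3: 30 MWh
  Salem->Substation2: 35 MWh
Total cost = 420.
The route Salem→Substation1 is not used.

0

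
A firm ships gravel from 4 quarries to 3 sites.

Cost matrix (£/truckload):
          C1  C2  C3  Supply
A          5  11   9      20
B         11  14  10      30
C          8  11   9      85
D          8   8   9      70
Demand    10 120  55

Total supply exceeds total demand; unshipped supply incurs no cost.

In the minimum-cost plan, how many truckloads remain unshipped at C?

0

Minimum-cost shipments:
  A->C1: 10 truckloads
  A->C2: 10 truckloads
  B->C3: 10 truckloads
  C->C2: 40 truckloads
  C->C3: 45 truckloads
  D->C2: 70 truckloads
Total cost = £1665.
C ships 85 of its 85, leaving 0.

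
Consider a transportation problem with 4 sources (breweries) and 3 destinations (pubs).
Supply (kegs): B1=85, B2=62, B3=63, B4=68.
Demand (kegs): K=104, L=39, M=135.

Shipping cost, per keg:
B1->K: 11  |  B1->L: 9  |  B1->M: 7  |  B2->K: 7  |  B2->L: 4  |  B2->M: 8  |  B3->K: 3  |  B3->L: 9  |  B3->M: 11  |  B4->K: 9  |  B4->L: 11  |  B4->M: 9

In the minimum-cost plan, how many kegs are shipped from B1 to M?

Optimal shipments:
  B1->M: 85 × 7 = 595
  B2->K: 23 × 7 = 161
  B2->L: 39 × 4 = 156
  B3->K: 63 × 3 = 189
  B4->K: 18 × 9 = 162
  B4->M: 50 × 9 = 450
Total cost = 1713.
So B1→M carries 85 kegs.

85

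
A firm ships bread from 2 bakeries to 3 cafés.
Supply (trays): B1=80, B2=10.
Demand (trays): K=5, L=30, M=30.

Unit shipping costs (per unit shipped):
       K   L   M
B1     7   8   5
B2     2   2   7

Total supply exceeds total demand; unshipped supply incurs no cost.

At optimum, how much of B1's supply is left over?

25

Minimum-cost shipments:
  B1→K: 5 × 7 = 35
  B1→L: 20 × 8 = 160
  B1→M: 30 × 5 = 150
  B2→L: 10 × 2 = 20
Total cost = 365.
B1 ships 55 of its 80, leaving 25.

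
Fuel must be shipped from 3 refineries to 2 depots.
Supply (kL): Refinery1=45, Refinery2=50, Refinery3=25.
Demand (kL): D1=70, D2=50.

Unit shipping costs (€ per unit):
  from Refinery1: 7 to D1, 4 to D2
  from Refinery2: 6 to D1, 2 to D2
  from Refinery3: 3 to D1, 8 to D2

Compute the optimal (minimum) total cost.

490

One minimum-cost allocation:
  Refinery1->D1: 45 × €7 = €315
  Refinery2->D2: 50 × €2 = €100
  Refinery3->D1: 25 × €3 = €75
Total = 315 + 100 + 75 = €490.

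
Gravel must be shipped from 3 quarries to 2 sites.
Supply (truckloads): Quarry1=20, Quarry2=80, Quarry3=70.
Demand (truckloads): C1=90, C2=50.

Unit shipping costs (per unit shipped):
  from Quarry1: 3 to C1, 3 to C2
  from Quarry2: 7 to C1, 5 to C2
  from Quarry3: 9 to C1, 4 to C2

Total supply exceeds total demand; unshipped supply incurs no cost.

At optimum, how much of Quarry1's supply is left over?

An optimal plan:
  Quarry1 to C1: 20 × 3 = 60
  Quarry2 to C1: 70 × 7 = 490
  Quarry3 to C2: 50 × 4 = 200
Total cost = 750.
Quarry1 ships 20 of its 20, leaving 0.

0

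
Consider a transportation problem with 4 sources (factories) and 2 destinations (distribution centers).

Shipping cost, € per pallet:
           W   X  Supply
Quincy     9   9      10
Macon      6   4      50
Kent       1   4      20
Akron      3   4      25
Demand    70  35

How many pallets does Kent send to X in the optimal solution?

0

The minimum-cost plan:
  Quincy→W: 10 × €9 = €90
  Macon→W: 15 × €6 = €90
  Macon→X: 35 × €4 = €140
  Kent→W: 20 × €1 = €20
  Akron→W: 25 × €3 = €75
Total cost = €415.
The route Kent→X is not used.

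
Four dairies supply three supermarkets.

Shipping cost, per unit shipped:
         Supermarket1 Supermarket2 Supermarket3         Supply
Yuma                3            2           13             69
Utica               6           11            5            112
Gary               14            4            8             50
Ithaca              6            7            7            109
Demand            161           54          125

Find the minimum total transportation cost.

1630

A cheapest plan:
  Yuma–Supermarket1: 65 × 3 = 195
  Yuma–Supermarket2: 4 × 2 = 8
  Utica–Supermarket3: 112 × 5 = 560
  Gary–Supermarket2: 50 × 4 = 200
  Ithaca–Supermarket1: 96 × 6 = 576
  Ithaca–Supermarket3: 13 × 7 = 91
Total = 195 + 8 + 560 + 200 + 576 + 91 = 1630.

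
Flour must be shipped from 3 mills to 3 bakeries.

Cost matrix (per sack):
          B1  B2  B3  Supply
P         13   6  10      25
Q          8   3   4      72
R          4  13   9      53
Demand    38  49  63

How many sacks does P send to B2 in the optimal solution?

Optimal shipments:
  P->B2: 25 × 6 = 150
  Q->B2: 24 × 3 = 72
  Q->B3: 48 × 4 = 192
  R->B1: 38 × 4 = 152
  R->B3: 15 × 9 = 135
Total cost = 701.
So P→B2 carries 25 sacks.

25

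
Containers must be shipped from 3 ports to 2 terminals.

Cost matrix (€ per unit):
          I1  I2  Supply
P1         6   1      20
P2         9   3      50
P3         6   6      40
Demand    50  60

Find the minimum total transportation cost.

One minimum-cost allocation:
  P1→I1: 10 × €6 = €60
  P1→I2: 10 × €1 = €10
  P2→I2: 50 × €3 = €150
  P3→I1: 40 × €6 = €240
Total = 60 + 10 + 150 + 240 = €460.

460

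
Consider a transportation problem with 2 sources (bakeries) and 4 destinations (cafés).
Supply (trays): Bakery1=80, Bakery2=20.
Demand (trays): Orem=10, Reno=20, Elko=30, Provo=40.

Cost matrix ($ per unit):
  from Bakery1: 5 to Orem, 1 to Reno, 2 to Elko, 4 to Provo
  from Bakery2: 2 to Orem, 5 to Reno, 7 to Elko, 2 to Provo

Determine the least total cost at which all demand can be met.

240

A cheapest plan:
  Bakery1–Reno: 20 × $1 = $20
  Bakery1–Elko: 30 × $2 = $60
  Bakery1–Provo: 30 × $4 = $120
  Bakery2–Orem: 10 × $2 = $20
  Bakery2–Provo: 10 × $2 = $20
Total = 20 + 60 + 120 + 20 + 20 = $240.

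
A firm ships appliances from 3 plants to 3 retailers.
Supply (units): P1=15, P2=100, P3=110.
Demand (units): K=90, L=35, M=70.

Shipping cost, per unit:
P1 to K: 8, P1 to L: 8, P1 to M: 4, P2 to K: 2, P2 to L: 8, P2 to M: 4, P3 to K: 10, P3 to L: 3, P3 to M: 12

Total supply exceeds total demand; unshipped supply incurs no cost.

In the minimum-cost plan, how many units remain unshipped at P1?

An optimal plan:
  P1->M: 15 × 4 = 60
  P2->K: 45 × 2 = 90
  P2->M: 55 × 4 = 220
  P3->K: 45 × 10 = 450
  P3->L: 35 × 3 = 105
Total cost = 925.
P1 ships 15 of its 15, leaving 0.

0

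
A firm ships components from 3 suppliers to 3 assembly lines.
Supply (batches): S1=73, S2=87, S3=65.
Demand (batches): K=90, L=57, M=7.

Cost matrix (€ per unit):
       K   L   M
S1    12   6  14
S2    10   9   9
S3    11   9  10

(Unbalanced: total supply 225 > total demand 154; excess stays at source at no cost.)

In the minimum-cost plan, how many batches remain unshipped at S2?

0

Minimum-cost shipments:
  S1->L: 57 × €6 = €342
  S2->K: 87 × €10 = €870
  S3->K: 3 × €11 = €33
  S3->M: 7 × €10 = €70
Total cost = €1315.
S2 ships 87 of its 87, leaving 0.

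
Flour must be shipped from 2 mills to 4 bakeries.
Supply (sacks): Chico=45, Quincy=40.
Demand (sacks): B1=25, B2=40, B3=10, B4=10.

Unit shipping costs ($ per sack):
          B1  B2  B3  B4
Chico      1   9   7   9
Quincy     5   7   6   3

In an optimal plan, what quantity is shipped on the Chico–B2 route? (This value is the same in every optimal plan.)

10

Solving gives:
  Chico to B1: 25 × $1 = $25
  Chico to B2: 10 × $9 = $90
  Chico to B3: 10 × $7 = $70
  Quincy to B2: 30 × $7 = $210
  Quincy to B4: 10 × $3 = $30
Total cost = $425.
So Chico→B2 carries 10 sacks.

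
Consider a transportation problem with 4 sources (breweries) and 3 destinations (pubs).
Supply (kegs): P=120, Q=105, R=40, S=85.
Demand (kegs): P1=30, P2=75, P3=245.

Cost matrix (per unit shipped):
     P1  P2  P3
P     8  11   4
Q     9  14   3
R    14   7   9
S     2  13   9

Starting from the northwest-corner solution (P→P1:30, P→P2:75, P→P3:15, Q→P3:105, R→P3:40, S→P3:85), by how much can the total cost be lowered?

Current plan cost = 30·8 + 75·11 + 15·4 + 105·3 + 40·9 + 85·9 = 2565.
Optimal plan:
  P->P3: 120 × 4 = 480
  Q->P3: 105 × 3 = 315
  R->P2: 40 × 7 = 280
  S->P1: 30 × 2 = 60
  S->P2: 35 × 13 = 455
  S->P3: 20 × 9 = 180
Optimal cost = 1770.
Saving = 2565 − 1770 = 795.

795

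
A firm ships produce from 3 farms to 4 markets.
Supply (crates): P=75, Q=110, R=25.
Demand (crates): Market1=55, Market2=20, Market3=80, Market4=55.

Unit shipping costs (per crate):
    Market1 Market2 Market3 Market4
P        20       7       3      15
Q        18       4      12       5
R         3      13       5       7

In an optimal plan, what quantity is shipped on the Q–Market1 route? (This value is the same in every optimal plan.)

Solving gives:
  P→Market3: 75 × 3 = 225
  Q→Market1: 30 × 18 = 540
  Q→Market2: 20 × 4 = 80
  Q→Market3: 5 × 12 = 60
  Q→Market4: 55 × 5 = 275
  R→Market1: 25 × 3 = 75
Total cost = 1255.
So Q→Market1 carries 30 crates.

30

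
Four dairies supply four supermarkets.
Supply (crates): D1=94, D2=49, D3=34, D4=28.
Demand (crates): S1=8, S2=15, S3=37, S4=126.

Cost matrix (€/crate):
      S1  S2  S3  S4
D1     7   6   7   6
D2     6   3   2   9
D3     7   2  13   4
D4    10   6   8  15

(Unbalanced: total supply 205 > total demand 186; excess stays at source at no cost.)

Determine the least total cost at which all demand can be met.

Optimal allocation:
  D1→S1: 2 × €7 = €14
  D1→S4: 92 × €6 = €552
  D2→S1: 6 × €6 = €36
  D2→S2: 6 × €3 = €18
  D2→S3: 37 × €2 = €74
  D3→S4: 34 × €4 = €136
  D4→S2: 9 × €6 = €54
Total = 14 + 552 + 36 + 18 + 74 + 136 + 54 = €884.

884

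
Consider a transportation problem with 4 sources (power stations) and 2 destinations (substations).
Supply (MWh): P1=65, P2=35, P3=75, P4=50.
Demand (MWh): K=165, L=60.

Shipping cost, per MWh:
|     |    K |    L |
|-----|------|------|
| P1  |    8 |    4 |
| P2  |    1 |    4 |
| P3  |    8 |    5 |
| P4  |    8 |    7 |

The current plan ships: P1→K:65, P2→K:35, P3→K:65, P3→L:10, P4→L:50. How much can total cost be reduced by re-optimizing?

Current plan cost = 65·8 + 35·1 + 65·8 + 10·5 + 50·7 = 1475.
Optimal plan:
  P1→K: 5 × 8 = 40
  P1→L: 60 × 4 = 240
  P2→K: 35 × 1 = 35
  P3→K: 75 × 8 = 600
  P4→K: 50 × 8 = 400
Optimal cost = 1315.
Saving = 1475 − 1315 = 160.

160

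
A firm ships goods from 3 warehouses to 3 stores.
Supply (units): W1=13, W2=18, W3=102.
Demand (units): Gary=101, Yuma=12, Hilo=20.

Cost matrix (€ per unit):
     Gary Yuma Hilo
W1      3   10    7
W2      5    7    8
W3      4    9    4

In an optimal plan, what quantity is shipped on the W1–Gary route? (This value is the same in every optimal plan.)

13

The minimum-cost plan:
  W1–Gary: 13 × €3 = €39
  W2–Gary: 6 × €5 = €30
  W2–Yuma: 12 × €7 = €84
  W3–Gary: 82 × €4 = €328
  W3–Hilo: 20 × €4 = €80
Total cost = €561.
So W1→Gary carries 13 units.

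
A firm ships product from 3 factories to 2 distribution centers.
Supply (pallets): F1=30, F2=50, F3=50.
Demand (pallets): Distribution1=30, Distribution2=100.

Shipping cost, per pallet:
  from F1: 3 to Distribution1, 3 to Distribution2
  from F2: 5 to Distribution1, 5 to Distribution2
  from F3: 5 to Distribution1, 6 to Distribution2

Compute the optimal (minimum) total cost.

A cheapest plan:
  F1->Distribution2: 30 × 3 = 90
  F2->Distribution2: 50 × 5 = 250
  F3->Distribution1: 30 × 5 = 150
  F3->Distribution2: 20 × 6 = 120
Total = 90 + 250 + 150 + 120 = 610.

610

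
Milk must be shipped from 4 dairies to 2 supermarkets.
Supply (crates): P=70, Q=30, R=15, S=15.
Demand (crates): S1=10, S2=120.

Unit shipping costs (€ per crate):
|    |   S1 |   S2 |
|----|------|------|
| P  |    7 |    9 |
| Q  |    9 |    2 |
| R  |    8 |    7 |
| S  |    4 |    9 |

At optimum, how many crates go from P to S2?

70

Optimal shipments:
  P→S2: 70 × €9 = €630
  Q→S2: 30 × €2 = €60
  R→S2: 15 × €7 = €105
  S→S1: 10 × €4 = €40
  S→S2: 5 × €9 = €45
Total cost = €880.
So P→S2 carries 70 crates.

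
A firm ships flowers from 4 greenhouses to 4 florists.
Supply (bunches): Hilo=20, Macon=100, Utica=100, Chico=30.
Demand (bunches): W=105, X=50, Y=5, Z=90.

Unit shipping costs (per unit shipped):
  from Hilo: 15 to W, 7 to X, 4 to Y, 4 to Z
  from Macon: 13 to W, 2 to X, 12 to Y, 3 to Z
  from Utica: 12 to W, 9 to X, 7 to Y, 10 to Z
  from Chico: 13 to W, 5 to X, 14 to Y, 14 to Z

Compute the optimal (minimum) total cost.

An optimal shipping plan:
  Hilo to Y: 5 × 4 = 20
  Hilo to Z: 15 × 4 = 60
  Macon to X: 25 × 2 = 50
  Macon to Z: 75 × 3 = 225
  Utica to W: 100 × 12 = 1200
  Chico to W: 5 × 13 = 65
  Chico to X: 25 × 5 = 125
Total = 20 + 60 + 50 + 225 + 1200 + 65 + 125 = 1745.
(Supply check: Hilo ships 20; Macon ships 100; Utica ships 100; Chico ships 30.)

1745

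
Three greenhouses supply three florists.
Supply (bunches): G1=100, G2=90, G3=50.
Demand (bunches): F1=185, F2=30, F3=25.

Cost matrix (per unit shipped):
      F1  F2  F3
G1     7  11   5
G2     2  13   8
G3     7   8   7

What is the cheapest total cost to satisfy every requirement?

One minimum-cost allocation:
  G1–F1: 75 bunches
  G1–F3: 25 bunches
  G2–F1: 90 bunches
  G3–F1: 20 bunches
  G3–F2: 30 bunches
Total cost = 1210.
(Supply check: G1 ships 100; G2 ships 90; G3 ships 50.)

1210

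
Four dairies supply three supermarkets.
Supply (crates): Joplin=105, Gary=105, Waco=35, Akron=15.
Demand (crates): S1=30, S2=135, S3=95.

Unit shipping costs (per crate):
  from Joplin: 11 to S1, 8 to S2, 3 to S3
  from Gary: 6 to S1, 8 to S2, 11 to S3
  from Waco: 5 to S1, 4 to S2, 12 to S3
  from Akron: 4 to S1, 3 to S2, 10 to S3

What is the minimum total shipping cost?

1330

Optimal allocation:
  Joplin to S2: 10 × 8 = 80
  Joplin to S3: 95 × 3 = 285
  Gary to S1: 30 × 6 = 180
  Gary to S2: 75 × 8 = 600
  Waco to S2: 35 × 4 = 140
  Akron to S2: 15 × 3 = 45
Total = 80 + 285 + 180 + 600 + 140 + 45 = 1330.
(Supply check: Joplin ships 105; Gary ships 105; Waco ships 35; Akron ships 15.)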